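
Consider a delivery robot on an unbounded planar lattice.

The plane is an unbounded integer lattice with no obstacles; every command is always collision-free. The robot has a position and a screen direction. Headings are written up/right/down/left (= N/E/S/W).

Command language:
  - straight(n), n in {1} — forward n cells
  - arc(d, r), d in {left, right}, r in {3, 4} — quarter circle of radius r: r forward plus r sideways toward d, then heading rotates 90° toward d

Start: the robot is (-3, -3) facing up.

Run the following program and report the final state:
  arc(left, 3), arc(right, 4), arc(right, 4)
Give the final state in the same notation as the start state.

(-6, 8) facing right

start: (-3, -3) facing up
[1] after arc(left, 3): (-6, 0) facing left
[2] after arc(right, 4): (-10, 4) facing up
[3] after arc(right, 4): (-6, 8) facing right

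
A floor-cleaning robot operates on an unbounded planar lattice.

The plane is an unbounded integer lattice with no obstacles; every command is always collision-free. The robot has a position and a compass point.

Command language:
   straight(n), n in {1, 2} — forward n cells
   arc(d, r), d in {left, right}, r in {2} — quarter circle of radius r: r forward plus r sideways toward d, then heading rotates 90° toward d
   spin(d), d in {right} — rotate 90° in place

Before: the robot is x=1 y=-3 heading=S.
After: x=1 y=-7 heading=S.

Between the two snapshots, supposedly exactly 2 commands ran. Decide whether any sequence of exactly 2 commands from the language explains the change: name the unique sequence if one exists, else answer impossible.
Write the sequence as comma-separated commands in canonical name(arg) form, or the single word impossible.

straight(2), straight(2)

key: heading stays S — no command in the sequence turns
from: x=1 y=-3 heading=S
1. straight(2) → x=1 y=-5 heading=S
2. straight(2) → x=1 y=-7 heading=S
uniquely the one of 25 2-step routes that fits.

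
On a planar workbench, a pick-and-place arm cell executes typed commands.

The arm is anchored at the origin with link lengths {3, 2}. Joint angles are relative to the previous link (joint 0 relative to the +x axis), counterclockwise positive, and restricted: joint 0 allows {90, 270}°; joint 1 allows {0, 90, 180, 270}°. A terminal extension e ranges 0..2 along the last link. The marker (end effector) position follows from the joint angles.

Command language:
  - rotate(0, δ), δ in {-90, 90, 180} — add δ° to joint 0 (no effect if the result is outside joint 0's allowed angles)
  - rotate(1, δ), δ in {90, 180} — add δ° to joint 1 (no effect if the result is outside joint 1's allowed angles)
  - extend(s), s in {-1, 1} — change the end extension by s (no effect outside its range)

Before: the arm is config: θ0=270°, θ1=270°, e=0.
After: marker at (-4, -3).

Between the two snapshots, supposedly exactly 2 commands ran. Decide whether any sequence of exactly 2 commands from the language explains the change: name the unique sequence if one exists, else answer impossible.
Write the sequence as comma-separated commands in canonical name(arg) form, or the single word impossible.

initial: config: θ0=270°, θ1=270°, e=0
1. extend(1) → config: θ0=270°, θ1=270°, e=1
2. extend(1) → config: θ0=270°, θ1=270°, e=2
no rival 2-sequence matches.

extend(1), extend(1)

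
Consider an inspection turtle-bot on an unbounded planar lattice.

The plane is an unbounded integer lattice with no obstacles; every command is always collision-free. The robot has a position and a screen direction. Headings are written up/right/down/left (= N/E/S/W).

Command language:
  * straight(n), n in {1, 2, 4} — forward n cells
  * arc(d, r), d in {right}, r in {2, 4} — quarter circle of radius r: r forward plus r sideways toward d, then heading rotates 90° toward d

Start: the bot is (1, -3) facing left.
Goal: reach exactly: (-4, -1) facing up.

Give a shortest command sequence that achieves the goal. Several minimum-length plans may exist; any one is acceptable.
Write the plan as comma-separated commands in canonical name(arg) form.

straight(2), straight(1), arc(right, 2)

t0: (1, -3) facing left
[1] after straight(2): (-1, -3) facing left
[2] after straight(1): (-2, -3) facing left
[3] after arc(right, 2): (-4, -1) facing up
nothing shorter than 3 reaches the goal.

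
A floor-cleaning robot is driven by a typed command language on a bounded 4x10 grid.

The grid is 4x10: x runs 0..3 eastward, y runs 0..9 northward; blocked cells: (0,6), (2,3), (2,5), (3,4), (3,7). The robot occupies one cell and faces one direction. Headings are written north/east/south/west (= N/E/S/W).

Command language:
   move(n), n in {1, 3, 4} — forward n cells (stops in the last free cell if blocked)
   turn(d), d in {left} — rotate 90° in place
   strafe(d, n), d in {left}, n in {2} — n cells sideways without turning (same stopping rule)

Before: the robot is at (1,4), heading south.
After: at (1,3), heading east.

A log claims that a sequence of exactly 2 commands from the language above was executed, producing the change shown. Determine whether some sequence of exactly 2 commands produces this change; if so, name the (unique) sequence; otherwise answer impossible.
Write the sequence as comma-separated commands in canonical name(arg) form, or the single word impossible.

key: cell and facing (now E) both changed — the 2 commands mix motion and turning
begin: at (1,4), heading south
[1] after move(1): at (1,3), heading south
[2] after turn(left): at (1,3), heading east
no other 2-command option fits: unique.

move(1), turn(left)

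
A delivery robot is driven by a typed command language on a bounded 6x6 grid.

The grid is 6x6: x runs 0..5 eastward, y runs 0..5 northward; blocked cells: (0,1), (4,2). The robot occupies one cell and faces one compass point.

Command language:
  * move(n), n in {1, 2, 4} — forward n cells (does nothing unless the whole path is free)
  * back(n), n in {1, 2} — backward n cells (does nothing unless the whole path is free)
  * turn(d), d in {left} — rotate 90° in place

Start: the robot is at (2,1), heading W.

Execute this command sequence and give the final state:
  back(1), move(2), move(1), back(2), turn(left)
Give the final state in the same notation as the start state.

at (3,1), heading S

start: at (2,1), heading W
[1] after back(1): at (3,1), heading W
[2] after move(2): at (1,1), heading W
[3] after move(1): at (1,1), heading W
[4] after back(2): at (3,1), heading W
[5] after turn(left): at (3,1), heading S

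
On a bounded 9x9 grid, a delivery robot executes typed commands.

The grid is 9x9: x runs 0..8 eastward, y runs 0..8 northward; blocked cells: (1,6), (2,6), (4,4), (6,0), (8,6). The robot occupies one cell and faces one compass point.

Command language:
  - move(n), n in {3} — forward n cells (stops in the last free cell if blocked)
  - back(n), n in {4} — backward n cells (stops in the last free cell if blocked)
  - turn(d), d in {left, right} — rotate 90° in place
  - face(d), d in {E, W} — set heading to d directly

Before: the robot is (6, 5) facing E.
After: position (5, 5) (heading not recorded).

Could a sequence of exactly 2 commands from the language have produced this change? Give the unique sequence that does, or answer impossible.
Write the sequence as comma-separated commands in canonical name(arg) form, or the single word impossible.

key: order matters: swapping back(4) and move(3) lands elsewhere
initial: (6, 5) facing E
1. back(4) → (2, 5) facing E
2. move(3) → (5, 5) facing E
all 36 alternatives checked — unique.

back(4), move(3)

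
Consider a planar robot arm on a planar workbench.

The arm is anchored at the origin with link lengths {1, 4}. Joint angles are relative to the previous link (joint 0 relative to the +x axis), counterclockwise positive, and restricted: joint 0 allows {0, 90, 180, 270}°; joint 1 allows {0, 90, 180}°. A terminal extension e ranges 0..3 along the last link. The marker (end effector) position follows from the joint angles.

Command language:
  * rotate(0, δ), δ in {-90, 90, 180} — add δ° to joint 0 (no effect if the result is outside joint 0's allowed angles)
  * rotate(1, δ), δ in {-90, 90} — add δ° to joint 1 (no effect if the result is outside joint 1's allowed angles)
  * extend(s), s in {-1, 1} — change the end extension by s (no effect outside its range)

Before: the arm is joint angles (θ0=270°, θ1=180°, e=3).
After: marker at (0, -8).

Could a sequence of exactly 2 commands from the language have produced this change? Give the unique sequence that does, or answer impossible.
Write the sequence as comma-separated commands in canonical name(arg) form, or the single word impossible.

initial: joint angles (θ0=270°, θ1=180°, e=3)
1. rotate(1, -90) → joint angles (θ0=270°, θ1=90°, e=3)
2. rotate(1, -90) → joint angles (θ0=270°, θ1=0°, e=3)
all 49 alternatives checked — unique.

rotate(1, -90), rotate(1, -90)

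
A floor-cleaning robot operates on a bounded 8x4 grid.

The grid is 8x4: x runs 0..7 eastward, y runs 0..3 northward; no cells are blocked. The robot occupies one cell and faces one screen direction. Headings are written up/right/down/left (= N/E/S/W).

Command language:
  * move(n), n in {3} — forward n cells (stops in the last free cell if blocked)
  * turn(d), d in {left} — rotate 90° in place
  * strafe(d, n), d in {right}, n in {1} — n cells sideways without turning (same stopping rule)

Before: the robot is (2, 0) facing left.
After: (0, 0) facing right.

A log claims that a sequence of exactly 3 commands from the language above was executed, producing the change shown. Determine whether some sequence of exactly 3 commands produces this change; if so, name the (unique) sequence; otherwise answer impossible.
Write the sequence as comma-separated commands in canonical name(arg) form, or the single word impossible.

key: order matters: swapping move(3) and turn(left) lands elsewhere
start: (2, 0) facing left
t=1 move(3) ⇒ (0, 0) facing left
t=2 turn(left) ⇒ (0, 0) facing down
t=3 turn(left) ⇒ (0, 0) facing right
no other 3-command option fits: unique.

move(3), turn(left), turn(left)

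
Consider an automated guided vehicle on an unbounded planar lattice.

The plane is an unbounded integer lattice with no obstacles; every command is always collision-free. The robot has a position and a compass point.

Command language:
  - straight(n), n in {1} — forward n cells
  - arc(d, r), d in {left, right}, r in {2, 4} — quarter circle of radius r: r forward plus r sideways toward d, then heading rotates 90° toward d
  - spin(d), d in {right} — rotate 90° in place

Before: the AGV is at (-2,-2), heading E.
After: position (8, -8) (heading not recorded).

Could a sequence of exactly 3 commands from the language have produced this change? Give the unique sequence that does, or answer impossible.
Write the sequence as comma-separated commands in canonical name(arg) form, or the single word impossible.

arc(right, 4), arc(left, 4), arc(left, 2)

key: order matters: swapping arc(right, 4) and arc(left, 2) lands elsewhere
from: at (-2,-2), heading E
1. arc(right, 4) → at (2,-6), heading S
2. arc(left, 4) → at (6,-10), heading E
3. arc(left, 2) → at (8,-8), heading N
uniquely the one of 216 3-step routes that fits.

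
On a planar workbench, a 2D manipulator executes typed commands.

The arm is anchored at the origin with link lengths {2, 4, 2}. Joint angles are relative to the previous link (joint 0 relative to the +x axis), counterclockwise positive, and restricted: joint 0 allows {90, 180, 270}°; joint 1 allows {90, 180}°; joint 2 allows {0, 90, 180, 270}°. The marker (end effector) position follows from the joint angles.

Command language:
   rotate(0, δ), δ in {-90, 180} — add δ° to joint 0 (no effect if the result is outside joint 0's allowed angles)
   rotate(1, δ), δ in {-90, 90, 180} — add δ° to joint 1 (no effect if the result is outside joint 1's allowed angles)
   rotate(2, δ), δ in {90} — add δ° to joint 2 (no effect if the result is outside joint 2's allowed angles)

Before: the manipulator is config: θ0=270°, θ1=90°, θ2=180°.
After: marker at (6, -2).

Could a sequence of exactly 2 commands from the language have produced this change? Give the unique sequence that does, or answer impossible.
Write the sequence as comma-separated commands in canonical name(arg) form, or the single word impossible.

begin: config: θ0=270°, θ1=90°, θ2=180°
step 1 (rotate(2, 90)): config: θ0=270°, θ1=90°, θ2=270°
step 2 (rotate(2, 90)): config: θ0=270°, θ1=90°, θ2=0°
no other 2-command option fits: unique.

rotate(2, 90), rotate(2, 90)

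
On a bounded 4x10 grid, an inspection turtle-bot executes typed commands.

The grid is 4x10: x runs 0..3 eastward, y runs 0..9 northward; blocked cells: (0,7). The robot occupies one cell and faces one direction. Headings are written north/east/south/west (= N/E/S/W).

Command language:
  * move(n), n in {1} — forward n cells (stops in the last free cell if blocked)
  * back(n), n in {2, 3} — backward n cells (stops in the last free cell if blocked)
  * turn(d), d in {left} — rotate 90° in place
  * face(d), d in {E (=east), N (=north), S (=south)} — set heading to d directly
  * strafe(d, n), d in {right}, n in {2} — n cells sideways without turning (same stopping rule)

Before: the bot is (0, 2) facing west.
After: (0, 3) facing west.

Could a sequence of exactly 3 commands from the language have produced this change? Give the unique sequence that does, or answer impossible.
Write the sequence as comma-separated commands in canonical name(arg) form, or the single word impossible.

face(N), move(1), turn(left)

key: running turn(left) before face(N) would end elsewhere — order is forced
start: (0, 2) facing west
t=1 face(N) ⇒ (0, 2) facing north
t=2 move(1) ⇒ (0, 3) facing north
t=3 turn(left) ⇒ (0, 3) facing west
no other 3-command option fits: unique.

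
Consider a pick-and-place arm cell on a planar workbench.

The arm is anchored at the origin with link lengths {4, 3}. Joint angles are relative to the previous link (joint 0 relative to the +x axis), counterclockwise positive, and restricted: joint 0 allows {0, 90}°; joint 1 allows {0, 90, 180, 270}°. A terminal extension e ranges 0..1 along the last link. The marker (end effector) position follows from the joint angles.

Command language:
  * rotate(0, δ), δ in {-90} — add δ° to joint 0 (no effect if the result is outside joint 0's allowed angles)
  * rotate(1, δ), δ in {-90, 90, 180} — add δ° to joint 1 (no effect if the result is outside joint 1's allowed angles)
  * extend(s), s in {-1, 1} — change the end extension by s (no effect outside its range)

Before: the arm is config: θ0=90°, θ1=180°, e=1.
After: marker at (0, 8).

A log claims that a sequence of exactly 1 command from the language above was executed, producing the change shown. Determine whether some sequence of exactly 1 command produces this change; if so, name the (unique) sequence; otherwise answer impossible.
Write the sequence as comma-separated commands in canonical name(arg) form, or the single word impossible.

rotate(1, 180)

from: config: θ0=90°, θ1=180°, e=1
1. rotate(1, 180) → config: θ0=90°, θ1=0°, e=1
no other 1-command option fits: unique.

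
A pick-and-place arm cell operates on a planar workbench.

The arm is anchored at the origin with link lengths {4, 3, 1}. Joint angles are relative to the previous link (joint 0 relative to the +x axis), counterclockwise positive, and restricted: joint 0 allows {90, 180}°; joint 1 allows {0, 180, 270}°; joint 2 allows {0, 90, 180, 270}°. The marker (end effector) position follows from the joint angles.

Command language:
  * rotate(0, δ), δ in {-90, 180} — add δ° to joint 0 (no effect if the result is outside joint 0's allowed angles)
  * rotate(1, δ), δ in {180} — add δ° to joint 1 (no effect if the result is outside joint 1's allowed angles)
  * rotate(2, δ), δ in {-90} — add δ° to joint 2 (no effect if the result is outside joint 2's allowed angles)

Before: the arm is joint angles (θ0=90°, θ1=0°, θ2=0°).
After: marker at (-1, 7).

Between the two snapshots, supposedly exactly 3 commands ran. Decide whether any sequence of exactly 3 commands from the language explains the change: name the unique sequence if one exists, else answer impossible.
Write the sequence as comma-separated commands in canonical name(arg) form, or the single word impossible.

rotate(2, -90), rotate(2, -90), rotate(2, -90)

start: joint angles (θ0=90°, θ1=0°, θ2=0°)
[1] after rotate(2, -90): joint angles (θ0=90°, θ1=0°, θ2=270°)
[2] after rotate(2, -90): joint angles (θ0=90°, θ1=0°, θ2=180°)
[3] after rotate(2, -90): joint angles (θ0=90°, θ1=0°, θ2=90°)
all 64 alternatives checked — unique.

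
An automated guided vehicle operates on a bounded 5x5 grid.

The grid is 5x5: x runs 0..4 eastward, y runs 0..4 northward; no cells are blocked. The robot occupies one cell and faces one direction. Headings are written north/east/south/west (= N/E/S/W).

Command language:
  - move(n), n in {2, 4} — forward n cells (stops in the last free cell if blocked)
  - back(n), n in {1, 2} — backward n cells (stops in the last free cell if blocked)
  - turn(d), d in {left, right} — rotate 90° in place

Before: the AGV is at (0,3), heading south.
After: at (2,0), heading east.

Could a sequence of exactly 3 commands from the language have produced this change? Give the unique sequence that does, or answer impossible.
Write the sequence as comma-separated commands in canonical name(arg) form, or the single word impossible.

move(4), turn(left), move(2)

key: move(4) runs into the grid edge before its full distance
begin: at (0,3), heading south
t=1 move(4) ⇒ at (0,0), heading south
t=2 turn(left) ⇒ at (0,0), heading east
t=3 move(2) ⇒ at (2,0), heading east
uniquely the one of 216 3-step routes that fits.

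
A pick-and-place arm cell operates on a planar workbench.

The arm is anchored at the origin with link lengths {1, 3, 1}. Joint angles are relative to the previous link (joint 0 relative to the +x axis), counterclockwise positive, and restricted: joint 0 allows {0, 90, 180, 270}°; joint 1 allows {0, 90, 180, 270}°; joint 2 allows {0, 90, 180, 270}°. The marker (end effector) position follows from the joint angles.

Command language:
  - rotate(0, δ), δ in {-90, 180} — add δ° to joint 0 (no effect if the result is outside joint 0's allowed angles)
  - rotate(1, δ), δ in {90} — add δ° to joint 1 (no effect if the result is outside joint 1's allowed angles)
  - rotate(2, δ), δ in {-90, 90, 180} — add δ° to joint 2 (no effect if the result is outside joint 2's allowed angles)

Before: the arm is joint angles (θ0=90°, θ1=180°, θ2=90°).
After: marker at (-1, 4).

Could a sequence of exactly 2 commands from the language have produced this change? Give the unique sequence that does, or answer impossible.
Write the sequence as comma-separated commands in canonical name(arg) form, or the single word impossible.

from: joint angles (θ0=90°, θ1=180°, θ2=90°)
t=1 rotate(1, 90) ⇒ joint angles (θ0=90°, θ1=270°, θ2=90°)
t=2 rotate(1, 90) ⇒ joint angles (θ0=90°, θ1=0°, θ2=90°)
no rival 2-sequence matches.

rotate(1, 90), rotate(1, 90)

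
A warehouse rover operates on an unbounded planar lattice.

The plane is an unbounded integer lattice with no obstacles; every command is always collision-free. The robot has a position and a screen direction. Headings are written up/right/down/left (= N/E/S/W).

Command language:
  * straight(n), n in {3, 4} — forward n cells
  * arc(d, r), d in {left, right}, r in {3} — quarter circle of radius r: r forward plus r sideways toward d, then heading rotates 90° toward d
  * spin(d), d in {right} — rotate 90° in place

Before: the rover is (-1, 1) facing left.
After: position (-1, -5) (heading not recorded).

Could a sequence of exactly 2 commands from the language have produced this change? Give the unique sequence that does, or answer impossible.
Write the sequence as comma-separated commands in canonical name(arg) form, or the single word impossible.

initial: (-1, 1) facing left
t=1 arc(left, 3) ⇒ (-4, -2) facing down
t=2 arc(left, 3) ⇒ (-1, -5) facing right
no rival 2-sequence matches.

arc(left, 3), arc(left, 3)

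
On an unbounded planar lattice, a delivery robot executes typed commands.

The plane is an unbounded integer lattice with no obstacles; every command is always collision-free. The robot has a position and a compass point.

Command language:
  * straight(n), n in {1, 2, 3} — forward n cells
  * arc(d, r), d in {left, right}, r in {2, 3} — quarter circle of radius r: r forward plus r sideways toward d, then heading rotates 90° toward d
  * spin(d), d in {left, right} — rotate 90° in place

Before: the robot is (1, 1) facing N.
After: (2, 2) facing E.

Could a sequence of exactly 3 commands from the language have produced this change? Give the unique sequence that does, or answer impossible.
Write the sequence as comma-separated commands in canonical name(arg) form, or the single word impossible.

straight(1), spin(right), straight(1)

key: cell and facing (now E) both changed — the 3 commands mix motion and turning
initial: (1, 1) facing N
[1] after straight(1): (1, 2) facing N
[2] after spin(right): (1, 2) facing E
[3] after straight(1): (2, 2) facing E
all 729 alternatives checked — unique.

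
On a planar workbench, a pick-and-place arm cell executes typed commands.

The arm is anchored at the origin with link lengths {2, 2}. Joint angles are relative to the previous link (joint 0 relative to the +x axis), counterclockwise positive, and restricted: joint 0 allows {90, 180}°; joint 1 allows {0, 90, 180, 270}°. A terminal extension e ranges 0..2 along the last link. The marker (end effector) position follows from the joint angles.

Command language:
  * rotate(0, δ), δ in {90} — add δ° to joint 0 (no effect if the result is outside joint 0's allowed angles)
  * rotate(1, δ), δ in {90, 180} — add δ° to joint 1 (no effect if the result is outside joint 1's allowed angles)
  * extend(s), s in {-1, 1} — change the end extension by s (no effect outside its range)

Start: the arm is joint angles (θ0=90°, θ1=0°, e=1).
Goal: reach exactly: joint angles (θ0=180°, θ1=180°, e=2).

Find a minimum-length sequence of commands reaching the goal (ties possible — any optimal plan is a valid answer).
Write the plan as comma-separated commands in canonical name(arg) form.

extend(1), rotate(1, 180), rotate(0, 90)

start: joint angles (θ0=90°, θ1=0°, e=1)
step 1 (extend(1)): joint angles (θ0=90°, θ1=0°, e=2)
step 2 (rotate(1, 180)): joint angles (θ0=90°, θ1=180°, e=2)
step 3 (rotate(0, 90)): joint angles (θ0=180°, θ1=180°, e=2)
minimal: 3 command(s), checked below 3.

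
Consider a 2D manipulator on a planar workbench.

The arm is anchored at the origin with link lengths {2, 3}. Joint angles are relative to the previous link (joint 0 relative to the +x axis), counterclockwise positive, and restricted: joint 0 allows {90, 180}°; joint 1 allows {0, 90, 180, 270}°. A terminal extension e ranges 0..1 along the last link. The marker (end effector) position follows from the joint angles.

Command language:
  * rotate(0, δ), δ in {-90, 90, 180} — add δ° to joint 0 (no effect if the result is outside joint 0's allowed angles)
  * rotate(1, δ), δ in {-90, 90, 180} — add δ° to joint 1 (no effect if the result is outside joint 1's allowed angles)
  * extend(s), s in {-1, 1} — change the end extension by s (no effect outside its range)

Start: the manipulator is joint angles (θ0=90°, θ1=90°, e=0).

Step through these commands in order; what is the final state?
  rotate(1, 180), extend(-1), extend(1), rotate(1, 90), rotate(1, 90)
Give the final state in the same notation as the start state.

joint angles (θ0=90°, θ1=90°, e=1)

initial: joint angles (θ0=90°, θ1=90°, e=0)
step 1 (rotate(1, 180)): joint angles (θ0=90°, θ1=270°, e=0)
step 2 (extend(-1)): joint angles (θ0=90°, θ1=270°, e=0)
step 3 (extend(1)): joint angles (θ0=90°, θ1=270°, e=1)
step 4 (rotate(1, 90)): joint angles (θ0=90°, θ1=0°, e=1)
step 5 (rotate(1, 90)): joint angles (θ0=90°, θ1=90°, e=1)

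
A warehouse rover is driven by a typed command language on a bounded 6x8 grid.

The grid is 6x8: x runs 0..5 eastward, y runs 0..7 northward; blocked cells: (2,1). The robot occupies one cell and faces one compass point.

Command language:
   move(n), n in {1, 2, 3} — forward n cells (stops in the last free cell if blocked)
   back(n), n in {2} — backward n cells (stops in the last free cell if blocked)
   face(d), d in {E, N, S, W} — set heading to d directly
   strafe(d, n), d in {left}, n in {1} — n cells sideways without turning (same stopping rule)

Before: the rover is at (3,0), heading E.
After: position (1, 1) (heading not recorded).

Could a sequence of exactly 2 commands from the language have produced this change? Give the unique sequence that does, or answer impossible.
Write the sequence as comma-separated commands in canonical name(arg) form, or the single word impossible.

back(2), strafe(left, 1)

key: running strafe(left, 1) before back(2) would end elsewhere — order is forced
from: at (3,0), heading E
t=1 back(2) ⇒ at (1,0), heading E
t=2 strafe(left, 1) ⇒ at (1,1), heading E
no rival 2-sequence matches.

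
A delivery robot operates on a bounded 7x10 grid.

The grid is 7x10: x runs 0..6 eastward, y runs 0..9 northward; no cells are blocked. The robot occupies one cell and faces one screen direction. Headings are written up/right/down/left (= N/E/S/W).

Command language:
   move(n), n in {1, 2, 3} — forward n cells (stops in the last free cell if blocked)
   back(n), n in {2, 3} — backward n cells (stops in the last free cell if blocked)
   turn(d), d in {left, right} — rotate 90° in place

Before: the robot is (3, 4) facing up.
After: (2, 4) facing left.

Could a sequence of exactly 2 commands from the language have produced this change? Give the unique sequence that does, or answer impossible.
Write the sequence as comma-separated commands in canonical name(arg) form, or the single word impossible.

key: order matters: swapping turn(left) and move(1) lands elsewhere
initial: (3, 4) facing up
1. turn(left) → (3, 4) facing left
2. move(1) → (2, 4) facing left
uniquely the one of 49 2-step routes that fits.

turn(left), move(1)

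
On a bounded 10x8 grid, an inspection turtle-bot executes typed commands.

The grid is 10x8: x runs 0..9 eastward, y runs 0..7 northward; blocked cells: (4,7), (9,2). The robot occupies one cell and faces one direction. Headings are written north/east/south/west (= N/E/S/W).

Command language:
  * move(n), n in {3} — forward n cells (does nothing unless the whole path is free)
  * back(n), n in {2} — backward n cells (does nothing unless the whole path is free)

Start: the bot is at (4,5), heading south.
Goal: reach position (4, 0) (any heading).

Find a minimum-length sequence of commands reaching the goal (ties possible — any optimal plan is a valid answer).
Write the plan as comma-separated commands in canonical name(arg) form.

move(3), back(2), back(2), move(3), move(3)

t0: at (4,5), heading south
[1] after move(3): at (4,2), heading south
[2] after back(2): at (4,4), heading south
[3] after back(2): at (4,6), heading south
[4] after move(3): at (4,3), heading south
[5] after move(3): at (4,0), heading south
minimal: 5 command(s), checked below 5.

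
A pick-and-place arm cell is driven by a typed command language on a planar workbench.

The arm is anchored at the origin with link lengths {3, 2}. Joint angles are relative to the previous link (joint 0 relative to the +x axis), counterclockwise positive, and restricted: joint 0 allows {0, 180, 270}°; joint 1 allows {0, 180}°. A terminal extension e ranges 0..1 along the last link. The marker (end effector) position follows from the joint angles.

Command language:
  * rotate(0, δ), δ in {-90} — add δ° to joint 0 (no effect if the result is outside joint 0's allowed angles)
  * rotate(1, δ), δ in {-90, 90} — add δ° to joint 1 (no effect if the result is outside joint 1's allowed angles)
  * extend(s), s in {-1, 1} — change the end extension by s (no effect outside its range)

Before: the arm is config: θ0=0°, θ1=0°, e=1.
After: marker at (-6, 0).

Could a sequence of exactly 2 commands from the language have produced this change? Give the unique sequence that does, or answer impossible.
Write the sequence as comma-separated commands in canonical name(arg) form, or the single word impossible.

from: config: θ0=0°, θ1=0°, e=1
[1] after rotate(0, -90): config: θ0=270°, θ1=0°, e=1
[2] after rotate(0, -90): config: θ0=180°, θ1=0°, e=1
all 25 alternatives checked — unique.

rotate(0, -90), rotate(0, -90)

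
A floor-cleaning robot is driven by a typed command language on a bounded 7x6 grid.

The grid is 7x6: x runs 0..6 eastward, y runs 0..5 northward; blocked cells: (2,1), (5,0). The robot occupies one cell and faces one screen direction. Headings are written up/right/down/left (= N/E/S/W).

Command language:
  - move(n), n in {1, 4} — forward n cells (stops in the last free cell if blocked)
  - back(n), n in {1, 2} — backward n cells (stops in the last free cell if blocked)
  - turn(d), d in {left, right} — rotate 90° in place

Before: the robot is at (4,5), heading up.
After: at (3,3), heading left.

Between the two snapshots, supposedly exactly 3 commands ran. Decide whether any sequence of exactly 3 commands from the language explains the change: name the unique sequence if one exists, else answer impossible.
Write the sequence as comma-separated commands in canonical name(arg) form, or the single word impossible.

key: cell and facing (now W) both changed — the 3 commands mix motion and turning
t0: at (4,5), heading up
step 1 (back(2)): at (4,3), heading up
step 2 (turn(left)): at (4,3), heading left
step 3 (move(1)): at (3,3), heading left
all 216 alternatives checked — unique.

back(2), turn(left), move(1)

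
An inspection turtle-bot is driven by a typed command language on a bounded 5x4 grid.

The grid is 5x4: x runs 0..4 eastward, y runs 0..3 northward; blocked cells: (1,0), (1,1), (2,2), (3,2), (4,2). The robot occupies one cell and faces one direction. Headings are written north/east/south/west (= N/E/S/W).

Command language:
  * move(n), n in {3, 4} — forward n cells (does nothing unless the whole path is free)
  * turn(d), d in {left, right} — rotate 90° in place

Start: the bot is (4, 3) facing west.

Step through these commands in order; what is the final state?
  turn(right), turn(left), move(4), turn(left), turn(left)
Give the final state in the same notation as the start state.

(0, 3) facing east

start: (4, 3) facing west
[1] after turn(right): (4, 3) facing north
[2] after turn(left): (4, 3) facing west
[3] after move(4): (0, 3) facing west
[4] after turn(left): (0, 3) facing south
[5] after turn(left): (0, 3) facing east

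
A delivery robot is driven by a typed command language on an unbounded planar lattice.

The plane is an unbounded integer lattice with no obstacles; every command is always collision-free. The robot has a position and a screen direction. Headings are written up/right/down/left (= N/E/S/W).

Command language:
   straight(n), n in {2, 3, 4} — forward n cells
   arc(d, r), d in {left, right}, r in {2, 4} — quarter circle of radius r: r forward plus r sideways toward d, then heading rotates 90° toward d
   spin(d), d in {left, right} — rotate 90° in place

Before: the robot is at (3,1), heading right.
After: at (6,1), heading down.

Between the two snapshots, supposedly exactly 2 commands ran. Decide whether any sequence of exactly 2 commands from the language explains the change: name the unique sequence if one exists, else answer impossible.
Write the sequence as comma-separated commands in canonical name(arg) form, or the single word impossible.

key: position moved to (6,1) AND the heading swung to S — translation plus rotation needed
t0: at (3,1), heading right
step 1 (straight(3)): at (6,1), heading right
step 2 (spin(right)): at (6,1), heading down
all 81 alternatives checked — unique.

straight(3), spin(right)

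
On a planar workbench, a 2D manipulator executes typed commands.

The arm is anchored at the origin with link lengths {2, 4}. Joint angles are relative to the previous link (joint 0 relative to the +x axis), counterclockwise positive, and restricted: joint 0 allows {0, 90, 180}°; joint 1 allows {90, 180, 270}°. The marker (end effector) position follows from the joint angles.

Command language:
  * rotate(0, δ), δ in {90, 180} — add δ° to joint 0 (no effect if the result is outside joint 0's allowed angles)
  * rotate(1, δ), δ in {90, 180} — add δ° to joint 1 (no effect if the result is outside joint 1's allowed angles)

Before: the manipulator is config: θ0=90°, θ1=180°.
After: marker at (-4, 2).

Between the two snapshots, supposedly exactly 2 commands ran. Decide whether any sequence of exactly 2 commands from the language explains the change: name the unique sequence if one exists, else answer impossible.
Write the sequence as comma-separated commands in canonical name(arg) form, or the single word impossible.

key: running rotate(1, 180) before rotate(1, 90) would end elsewhere — order is forced
start: config: θ0=90°, θ1=180°
[1] after rotate(1, 90): config: θ0=90°, θ1=270°
[2] after rotate(1, 180): config: θ0=90°, θ1=90°
no other 2-command option fits: unique.

rotate(1, 90), rotate(1, 180)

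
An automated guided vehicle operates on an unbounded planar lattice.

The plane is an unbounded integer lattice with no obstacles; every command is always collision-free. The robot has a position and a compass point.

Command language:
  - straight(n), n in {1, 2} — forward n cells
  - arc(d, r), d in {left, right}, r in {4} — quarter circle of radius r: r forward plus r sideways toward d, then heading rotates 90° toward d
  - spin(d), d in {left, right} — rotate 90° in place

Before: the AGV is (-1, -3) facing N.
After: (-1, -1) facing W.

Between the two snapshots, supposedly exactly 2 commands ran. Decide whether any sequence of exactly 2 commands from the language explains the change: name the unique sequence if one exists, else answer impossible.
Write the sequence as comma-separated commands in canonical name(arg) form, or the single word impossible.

key: order matters: swapping straight(2) and spin(left) lands elsewhere
from: (-1, -3) facing N
t=1 straight(2) ⇒ (-1, -1) facing N
t=2 spin(left) ⇒ (-1, -1) facing W
all 36 alternatives checked — unique.

straight(2), spin(left)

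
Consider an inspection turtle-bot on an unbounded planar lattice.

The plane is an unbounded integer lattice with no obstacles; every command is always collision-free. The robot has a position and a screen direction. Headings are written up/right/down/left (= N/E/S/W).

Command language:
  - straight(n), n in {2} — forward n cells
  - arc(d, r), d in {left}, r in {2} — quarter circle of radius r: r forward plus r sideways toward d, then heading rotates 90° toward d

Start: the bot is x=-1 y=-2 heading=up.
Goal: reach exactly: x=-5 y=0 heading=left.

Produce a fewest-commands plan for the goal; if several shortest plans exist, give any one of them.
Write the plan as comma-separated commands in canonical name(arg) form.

begin: x=-1 y=-2 heading=up
1. arc(left, 2) → x=-3 y=0 heading=left
2. straight(2) → x=-5 y=0 heading=left
no 1-step plan works, so 2 is optimal.

arc(left, 2), straight(2)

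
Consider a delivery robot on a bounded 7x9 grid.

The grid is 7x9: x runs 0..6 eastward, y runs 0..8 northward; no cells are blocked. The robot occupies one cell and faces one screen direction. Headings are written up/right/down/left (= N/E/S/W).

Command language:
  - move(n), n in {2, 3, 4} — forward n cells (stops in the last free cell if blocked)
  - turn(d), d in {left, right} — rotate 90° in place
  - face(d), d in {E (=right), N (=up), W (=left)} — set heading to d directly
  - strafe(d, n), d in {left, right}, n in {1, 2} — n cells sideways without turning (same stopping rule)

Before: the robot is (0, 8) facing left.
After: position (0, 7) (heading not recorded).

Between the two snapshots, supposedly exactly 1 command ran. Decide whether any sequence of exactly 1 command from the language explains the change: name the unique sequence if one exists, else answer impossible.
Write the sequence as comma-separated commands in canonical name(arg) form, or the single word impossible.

strafe(left, 1)

initial: (0, 8) facing left
1. strafe(left, 1) → (0, 7) facing left
no rival 1-sequence matches.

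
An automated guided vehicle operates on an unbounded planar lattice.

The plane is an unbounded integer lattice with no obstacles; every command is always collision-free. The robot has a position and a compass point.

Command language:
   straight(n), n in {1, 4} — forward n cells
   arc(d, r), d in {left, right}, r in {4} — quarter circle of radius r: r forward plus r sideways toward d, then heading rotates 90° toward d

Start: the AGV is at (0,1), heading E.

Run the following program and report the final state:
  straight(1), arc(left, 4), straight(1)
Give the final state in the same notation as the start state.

from: at (0,1), heading E
step 1 (straight(1)): at (1,1), heading E
step 2 (arc(left, 4)): at (5,5), heading N
step 3 (straight(1)): at (5,6), heading N

at (5,6), heading N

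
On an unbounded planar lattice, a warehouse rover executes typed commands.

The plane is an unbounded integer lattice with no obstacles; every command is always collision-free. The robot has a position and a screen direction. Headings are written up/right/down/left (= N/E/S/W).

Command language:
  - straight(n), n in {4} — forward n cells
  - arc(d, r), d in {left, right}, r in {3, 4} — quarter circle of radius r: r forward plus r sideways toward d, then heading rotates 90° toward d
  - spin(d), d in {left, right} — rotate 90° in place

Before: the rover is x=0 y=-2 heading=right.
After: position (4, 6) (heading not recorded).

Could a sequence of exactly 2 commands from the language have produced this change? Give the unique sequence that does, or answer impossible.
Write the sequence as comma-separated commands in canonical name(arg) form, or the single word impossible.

arc(left, 4), straight(4)

key: order matters: swapping arc(left, 4) and straight(4) lands elsewhere
begin: x=0 y=-2 heading=right
1. arc(left, 4) → x=4 y=2 heading=up
2. straight(4) → x=4 y=6 heading=up
uniquely the one of 49 2-step routes that fits.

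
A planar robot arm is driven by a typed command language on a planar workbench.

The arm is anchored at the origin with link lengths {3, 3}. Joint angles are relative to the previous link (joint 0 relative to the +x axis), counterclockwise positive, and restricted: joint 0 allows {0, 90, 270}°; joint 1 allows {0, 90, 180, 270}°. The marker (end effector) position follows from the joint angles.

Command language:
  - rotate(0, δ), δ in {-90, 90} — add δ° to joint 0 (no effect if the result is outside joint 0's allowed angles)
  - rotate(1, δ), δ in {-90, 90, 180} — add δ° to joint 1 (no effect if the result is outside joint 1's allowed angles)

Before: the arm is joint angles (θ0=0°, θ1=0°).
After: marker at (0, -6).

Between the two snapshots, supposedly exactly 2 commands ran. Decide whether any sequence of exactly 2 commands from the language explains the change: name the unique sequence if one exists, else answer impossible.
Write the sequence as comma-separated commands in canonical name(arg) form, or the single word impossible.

t0: joint angles (θ0=0°, θ1=0°)
1. rotate(0, -90) → joint angles (θ0=270°, θ1=0°)
2. rotate(0, -90) → joint angles (θ0=270°, θ1=0°)
no rival 2-sequence matches.

rotate(0, -90), rotate(0, -90)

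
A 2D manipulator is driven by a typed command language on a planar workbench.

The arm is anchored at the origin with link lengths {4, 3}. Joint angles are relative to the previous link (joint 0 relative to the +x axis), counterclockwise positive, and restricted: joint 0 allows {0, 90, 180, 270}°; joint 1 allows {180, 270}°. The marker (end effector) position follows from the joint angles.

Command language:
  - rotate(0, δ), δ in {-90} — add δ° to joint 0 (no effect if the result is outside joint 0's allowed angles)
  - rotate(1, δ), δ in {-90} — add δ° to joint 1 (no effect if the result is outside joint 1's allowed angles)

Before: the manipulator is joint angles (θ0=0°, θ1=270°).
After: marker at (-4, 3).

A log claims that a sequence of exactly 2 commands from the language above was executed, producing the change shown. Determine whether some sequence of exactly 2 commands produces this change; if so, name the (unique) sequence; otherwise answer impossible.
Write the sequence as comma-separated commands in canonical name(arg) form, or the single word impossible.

rotate(0, -90), rotate(0, -90)

start: joint angles (θ0=0°, θ1=270°)
[1] after rotate(0, -90): joint angles (θ0=270°, θ1=270°)
[2] after rotate(0, -90): joint angles (θ0=180°, θ1=270°)
uniquely the one of 4 2-step routes that fits.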